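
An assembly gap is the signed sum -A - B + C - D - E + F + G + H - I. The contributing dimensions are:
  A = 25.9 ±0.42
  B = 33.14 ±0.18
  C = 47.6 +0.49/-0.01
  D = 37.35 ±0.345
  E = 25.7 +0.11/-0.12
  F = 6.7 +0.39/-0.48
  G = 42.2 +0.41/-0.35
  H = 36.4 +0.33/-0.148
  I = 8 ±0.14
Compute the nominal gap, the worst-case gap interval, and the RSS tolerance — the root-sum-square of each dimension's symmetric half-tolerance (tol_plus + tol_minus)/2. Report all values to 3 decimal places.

nominal=2.810 wc=[0.627,5.635] rss=0.902

Stack each dimension's contribution:
  -A: nom -25.900 → Σnom=-25.900; wc +0.420/-0.420 → slack +0.420/-0.420; half-tol=0.420, Σhalf²=0.176400
  -B: nom -33.140 → Σnom=-59.040; wc +0.180/-0.180 → slack +0.600/-0.600; half-tol=0.180, Σhalf²=0.208800
  +C: nom +47.600 → Σnom=-11.440; wc +0.490/-0.010 → slack +1.090/-0.610; half-tol=0.250, Σhalf²=0.271300
  -D: nom -37.350 → Σnom=-48.790; wc +0.345/-0.345 → slack +1.435/-0.955; half-tol=0.345, Σhalf²=0.390325
  -E: nom -25.700 → Σnom=-74.490; wc +0.120/-0.110 → slack +1.555/-1.065; half-tol=0.115, Σhalf²=0.403550
  +F: nom +6.700 → Σnom=-67.790; wc +0.390/-0.480 → slack +1.945/-1.545; half-tol=0.435, Σhalf²=0.592775
  +G: nom +42.200 → Σnom=-25.590; wc +0.410/-0.350 → slack +2.355/-1.895; half-tol=0.380, Σhalf²=0.737175
  +H: nom +36.400 → Σnom=10.810; wc +0.330/-0.148 → slack +2.685/-2.043; half-tol=0.239, Σhalf²=0.794296
  -I: nom -8.000 → Σnom=2.810; wc +0.140/-0.140 → slack +2.825/-2.183; half-tol=0.140, Σhalf²=0.813896
Nominal = 2.810. Worst-case = [2.810 - 2.183, 2.810 + 2.825] = [0.627, 5.635]. RSS = √0.813896 = 0.902.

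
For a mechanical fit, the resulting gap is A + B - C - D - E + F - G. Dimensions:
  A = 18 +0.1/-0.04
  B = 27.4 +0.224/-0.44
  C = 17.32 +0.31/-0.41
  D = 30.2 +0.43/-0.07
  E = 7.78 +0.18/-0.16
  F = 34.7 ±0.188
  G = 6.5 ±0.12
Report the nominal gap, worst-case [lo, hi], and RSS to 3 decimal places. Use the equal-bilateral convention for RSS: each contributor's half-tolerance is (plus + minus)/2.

nominal=18.300 wc=[16.592,19.572] rss=0.621

Stack each dimension's contribution:
  +A: nom +18.000 → Σnom=18.000; wc +0.100/-0.040 → slack +0.100/-0.040; half-tol=0.070, Σhalf²=0.004900
  +B: nom +27.400 → Σnom=45.400; wc +0.224/-0.440 → slack +0.324/-0.480; half-tol=0.332, Σhalf²=0.115124
  -C: nom -17.320 → Σnom=28.080; wc +0.410/-0.310 → slack +0.734/-0.790; half-tol=0.360, Σhalf²=0.244724
  -D: nom -30.200 → Σnom=-2.120; wc +0.070/-0.430 → slack +0.804/-1.220; half-tol=0.250, Σhalf²=0.307224
  -E: nom -7.780 → Σnom=-9.900; wc +0.160/-0.180 → slack +0.964/-1.400; half-tol=0.170, Σhalf²=0.336124
  +F: nom +34.700 → Σnom=24.800; wc +0.188/-0.188 → slack +1.152/-1.588; half-tol=0.188, Σhalf²=0.371468
  -G: nom -6.500 → Σnom=18.300; wc +0.120/-0.120 → slack +1.272/-1.708; half-tol=0.120, Σhalf²=0.385868
Nominal = 18.300. Worst-case = [18.300 - 1.708, 18.300 + 1.272] = [16.592, 19.572]. RSS = √0.385868 = 0.621.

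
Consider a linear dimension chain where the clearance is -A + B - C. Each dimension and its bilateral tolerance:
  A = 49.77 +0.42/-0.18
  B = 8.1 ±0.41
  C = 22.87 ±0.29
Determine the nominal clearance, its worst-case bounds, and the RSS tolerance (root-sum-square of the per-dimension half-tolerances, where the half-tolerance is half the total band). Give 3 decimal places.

nominal=-64.540 wc=[-65.660,-63.660] rss=0.585

Stack each dimension's contribution:
  -A: nom -49.770 → Σnom=-49.770; wc +0.180/-0.420 → slack +0.180/-0.420; half-tol=0.300, Σhalf²=0.090000
  +B: nom +8.100 → Σnom=-41.670; wc +0.410/-0.410 → slack +0.590/-0.830; half-tol=0.410, Σhalf²=0.258100
  -C: nom -22.870 → Σnom=-64.540; wc +0.290/-0.290 → slack +0.880/-1.120; half-tol=0.290, Σhalf²=0.342200
Nominal = -64.540. Worst-case = [-64.540 - 1.120, -64.540 + 0.880] = [-65.660, -63.660]. RSS = √0.342200 = 0.585.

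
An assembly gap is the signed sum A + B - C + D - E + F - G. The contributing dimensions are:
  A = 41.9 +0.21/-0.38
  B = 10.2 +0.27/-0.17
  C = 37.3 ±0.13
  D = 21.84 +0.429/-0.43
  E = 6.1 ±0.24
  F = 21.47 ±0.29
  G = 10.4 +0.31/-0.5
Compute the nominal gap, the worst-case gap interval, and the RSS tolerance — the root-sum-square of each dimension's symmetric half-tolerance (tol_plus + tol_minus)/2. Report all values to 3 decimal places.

nominal=41.610 wc=[39.660,43.679] rss=0.802

Stack each dimension's contribution:
  +A: nom +41.900 → Σnom=41.900; wc +0.210/-0.380 → slack +0.210/-0.380; half-tol=0.295, Σhalf²=0.087025
  +B: nom +10.200 → Σnom=52.100; wc +0.270/-0.170 → slack +0.480/-0.550; half-tol=0.220, Σhalf²=0.135425
  -C: nom -37.300 → Σnom=14.800; wc +0.130/-0.130 → slack +0.610/-0.680; half-tol=0.130, Σhalf²=0.152325
  +D: nom +21.840 → Σnom=36.640; wc +0.429/-0.430 → slack +1.039/-1.110; half-tol=0.429, Σhalf²=0.336795
  -E: nom -6.100 → Σnom=30.540; wc +0.240/-0.240 → slack +1.279/-1.350; half-tol=0.240, Σhalf²=0.394395
  +F: nom +21.470 → Σnom=52.010; wc +0.290/-0.290 → slack +1.569/-1.640; half-tol=0.290, Σhalf²=0.478495
  -G: nom -10.400 → Σnom=41.610; wc +0.500/-0.310 → slack +2.069/-1.950; half-tol=0.405, Σhalf²=0.642520
Nominal = 41.610. Worst-case = [41.610 - 1.950, 41.610 + 2.069] = [39.660, 43.679]. RSS = √0.642520 = 0.802.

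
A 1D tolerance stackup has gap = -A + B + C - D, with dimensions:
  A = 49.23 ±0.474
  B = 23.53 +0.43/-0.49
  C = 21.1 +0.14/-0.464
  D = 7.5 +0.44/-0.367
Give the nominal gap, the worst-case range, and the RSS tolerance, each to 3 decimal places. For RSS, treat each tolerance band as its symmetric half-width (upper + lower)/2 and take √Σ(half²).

Stack each dimension's contribution:
  -A: nom -49.230 → Σnom=-49.230; wc +0.474/-0.474 → slack +0.474/-0.474; half-tol=0.474, Σhalf²=0.224676
  +B: nom +23.530 → Σnom=-25.700; wc +0.430/-0.490 → slack +0.904/-0.964; half-tol=0.460, Σhalf²=0.436276
  +C: nom +21.100 → Σnom=-4.600; wc +0.140/-0.464 → slack +1.044/-1.428; half-tol=0.302, Σhalf²=0.527480
  -D: nom -7.500 → Σnom=-12.100; wc +0.367/-0.440 → slack +1.411/-1.868; half-tol=0.403, Σhalf²=0.690292
Nominal = -12.100. Worst-case = [-12.100 - 1.868, -12.100 + 1.411] = [-13.968, -10.689]. RSS = √0.690292 = 0.831.

nominal=-12.100 wc=[-13.968,-10.689] rss=0.831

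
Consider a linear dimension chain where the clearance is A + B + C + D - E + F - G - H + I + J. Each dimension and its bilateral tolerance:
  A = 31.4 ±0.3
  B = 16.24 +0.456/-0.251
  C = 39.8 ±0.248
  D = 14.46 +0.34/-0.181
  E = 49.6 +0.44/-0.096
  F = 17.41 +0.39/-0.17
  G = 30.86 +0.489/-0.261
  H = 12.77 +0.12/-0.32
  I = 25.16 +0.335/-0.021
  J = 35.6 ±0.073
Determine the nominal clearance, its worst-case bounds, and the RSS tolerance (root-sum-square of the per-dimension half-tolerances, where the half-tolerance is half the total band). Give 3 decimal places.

nominal=86.840 wc=[84.547,89.659] rss=0.849

Stack each dimension's contribution:
  +A: nom +31.400 → Σnom=31.400; wc +0.300/-0.300 → slack +0.300/-0.300; half-tol=0.300, Σhalf²=0.090000
  +B: nom +16.240 → Σnom=47.640; wc +0.456/-0.251 → slack +0.756/-0.551; half-tol=0.354, Σhalf²=0.214962
  +C: nom +39.800 → Σnom=87.440; wc +0.248/-0.248 → slack +1.004/-0.799; half-tol=0.248, Σhalf²=0.276466
  +D: nom +14.460 → Σnom=101.900; wc +0.340/-0.181 → slack +1.344/-0.980; half-tol=0.261, Σhalf²=0.344327
  -E: nom -49.600 → Σnom=52.300; wc +0.096/-0.440 → slack +1.440/-1.420; half-tol=0.268, Σhalf²=0.416151
  +F: nom +17.410 → Σnom=69.710; wc +0.390/-0.170 → slack +1.830/-1.590; half-tol=0.280, Σhalf²=0.494551
  -G: nom -30.860 → Σnom=38.850; wc +0.261/-0.489 → slack +2.091/-2.079; half-tol=0.375, Σhalf²=0.635176
  -H: nom -12.770 → Σnom=26.080; wc +0.320/-0.120 → slack +2.411/-2.199; half-tol=0.220, Σhalf²=0.683576
  +I: nom +25.160 → Σnom=51.240; wc +0.335/-0.021 → slack +2.746/-2.220; half-tol=0.178, Σhalf²=0.715260
  +J: nom +35.600 → Σnom=86.840; wc +0.073/-0.073 → slack +2.819/-2.293; half-tol=0.073, Σhalf²=0.720589
Nominal = 86.840. Worst-case = [86.840 - 2.293, 86.840 + 2.819] = [84.547, 89.659]. RSS = √0.720589 = 0.849.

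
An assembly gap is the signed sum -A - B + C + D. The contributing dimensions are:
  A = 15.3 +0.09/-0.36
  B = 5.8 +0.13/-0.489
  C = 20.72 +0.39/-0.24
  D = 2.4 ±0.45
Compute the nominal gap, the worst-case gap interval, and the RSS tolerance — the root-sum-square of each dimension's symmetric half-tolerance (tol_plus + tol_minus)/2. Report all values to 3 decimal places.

Stack each dimension's contribution:
  -A: nom -15.300 → Σnom=-15.300; wc +0.360/-0.090 → slack +0.360/-0.090; half-tol=0.225, Σhalf²=0.050625
  -B: nom -5.800 → Σnom=-21.100; wc +0.489/-0.130 → slack +0.849/-0.220; half-tol=0.309, Σhalf²=0.146415
  +C: nom +20.720 → Σnom=-0.380; wc +0.390/-0.240 → slack +1.239/-0.460; half-tol=0.315, Σhalf²=0.245640
  +D: nom +2.400 → Σnom=2.020; wc +0.450/-0.450 → slack +1.689/-0.910; half-tol=0.450, Σhalf²=0.448140
Nominal = 2.020. Worst-case = [2.020 - 0.910, 2.020 + 1.689] = [1.110, 3.709]. RSS = √0.448140 = 0.669.

nominal=2.020 wc=[1.110,3.709] rss=0.669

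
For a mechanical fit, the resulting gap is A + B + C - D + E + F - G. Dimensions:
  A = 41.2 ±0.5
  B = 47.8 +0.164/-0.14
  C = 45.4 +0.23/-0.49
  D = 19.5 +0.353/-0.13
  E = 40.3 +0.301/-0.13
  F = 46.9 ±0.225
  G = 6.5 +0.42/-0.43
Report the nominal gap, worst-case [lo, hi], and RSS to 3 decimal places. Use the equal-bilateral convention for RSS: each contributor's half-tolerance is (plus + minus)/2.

nominal=195.600 wc=[193.342,197.580] rss=0.859

Stack each dimension's contribution:
  +A: nom +41.200 → Σnom=41.200; wc +0.500/-0.500 → slack +0.500/-0.500; half-tol=0.500, Σhalf²=0.250000
  +B: nom +47.800 → Σnom=89.000; wc +0.164/-0.140 → slack +0.664/-0.640; half-tol=0.152, Σhalf²=0.273104
  +C: nom +45.400 → Σnom=134.400; wc +0.230/-0.490 → slack +0.894/-1.130; half-tol=0.360, Σhalf²=0.402704
  -D: nom -19.500 → Σnom=114.900; wc +0.130/-0.353 → slack +1.024/-1.483; half-tol=0.241, Σhalf²=0.461026
  +E: nom +40.300 → Σnom=155.200; wc +0.301/-0.130 → slack +1.325/-1.613; half-tol=0.215, Σhalf²=0.507467
  +F: nom +46.900 → Σnom=202.100; wc +0.225/-0.225 → slack +1.550/-1.838; half-tol=0.225, Σhalf²=0.558092
  -G: nom -6.500 → Σnom=195.600; wc +0.430/-0.420 → slack +1.980/-2.258; half-tol=0.425, Σhalf²=0.738716
Nominal = 195.600. Worst-case = [195.600 - 2.258, 195.600 + 1.980] = [193.342, 197.580]. RSS = √0.738716 = 0.859.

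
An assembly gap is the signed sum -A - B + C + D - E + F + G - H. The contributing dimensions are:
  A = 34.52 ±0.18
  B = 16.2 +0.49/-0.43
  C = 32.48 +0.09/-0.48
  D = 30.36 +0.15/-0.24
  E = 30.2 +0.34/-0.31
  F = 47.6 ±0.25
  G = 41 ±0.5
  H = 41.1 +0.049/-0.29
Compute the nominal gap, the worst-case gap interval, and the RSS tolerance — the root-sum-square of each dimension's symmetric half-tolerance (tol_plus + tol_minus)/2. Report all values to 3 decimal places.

Stack each dimension's contribution:
  -A: nom -34.520 → Σnom=-34.520; wc +0.180/-0.180 → slack +0.180/-0.180; half-tol=0.180, Σhalf²=0.032400
  -B: nom -16.200 → Σnom=-50.720; wc +0.430/-0.490 → slack +0.610/-0.670; half-tol=0.460, Σhalf²=0.244000
  +C: nom +32.480 → Σnom=-18.240; wc +0.090/-0.480 → slack +0.700/-1.150; half-tol=0.285, Σhalf²=0.325225
  +D: nom +30.360 → Σnom=12.120; wc +0.150/-0.240 → slack +0.850/-1.390; half-tol=0.195, Σhalf²=0.363250
  -E: nom -30.200 → Σnom=-18.080; wc +0.310/-0.340 → slack +1.160/-1.730; half-tol=0.325, Σhalf²=0.468875
  +F: nom +47.600 → Σnom=29.520; wc +0.250/-0.250 → slack +1.410/-1.980; half-tol=0.250, Σhalf²=0.531375
  +G: nom +41.000 → Σnom=70.520; wc +0.500/-0.500 → slack +1.910/-2.480; half-tol=0.500, Σhalf²=0.781375
  -H: nom -41.100 → Σnom=29.420; wc +0.290/-0.049 → slack +2.200/-2.529; half-tol=0.169, Σhalf²=0.810105
Nominal = 29.420. Worst-case = [29.420 - 2.529, 29.420 + 2.200] = [26.891, 31.620]. RSS = √0.810105 = 0.900.

nominal=29.420 wc=[26.891,31.620] rss=0.900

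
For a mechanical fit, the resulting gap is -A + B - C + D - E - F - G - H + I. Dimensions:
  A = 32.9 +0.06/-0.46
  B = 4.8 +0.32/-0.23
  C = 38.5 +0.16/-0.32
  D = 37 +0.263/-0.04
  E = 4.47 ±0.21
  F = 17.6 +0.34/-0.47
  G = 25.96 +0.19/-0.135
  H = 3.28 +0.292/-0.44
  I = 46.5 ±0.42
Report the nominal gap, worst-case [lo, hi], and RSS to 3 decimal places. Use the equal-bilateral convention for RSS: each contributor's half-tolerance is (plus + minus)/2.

Stack each dimension's contribution:
  -A: nom -32.900 → Σnom=-32.900; wc +0.460/-0.060 → slack +0.460/-0.060; half-tol=0.260, Σhalf²=0.067600
  +B: nom +4.800 → Σnom=-28.100; wc +0.320/-0.230 → slack +0.780/-0.290; half-tol=0.275, Σhalf²=0.143225
  -C: nom -38.500 → Σnom=-66.600; wc +0.320/-0.160 → slack +1.100/-0.450; half-tol=0.240, Σhalf²=0.200825
  +D: nom +37.000 → Σnom=-29.600; wc +0.263/-0.040 → slack +1.363/-0.490; half-tol=0.151, Σhalf²=0.223777
  -E: nom -4.470 → Σnom=-34.070; wc +0.210/-0.210 → slack +1.573/-0.700; half-tol=0.210, Σhalf²=0.267877
  -F: nom -17.600 → Σnom=-51.670; wc +0.470/-0.340 → slack +2.043/-1.040; half-tol=0.405, Σhalf²=0.431902
  -G: nom -25.960 → Σnom=-77.630; wc +0.135/-0.190 → slack +2.178/-1.230; half-tol=0.163, Σhalf²=0.458309
  -H: nom -3.280 → Σnom=-80.910; wc +0.440/-0.292 → slack +2.618/-1.522; half-tol=0.366, Σhalf²=0.592265
  +I: nom +46.500 → Σnom=-34.410; wc +0.420/-0.420 → slack +3.038/-1.942; half-tol=0.420, Σhalf²=0.768665
Nominal = -34.410. Worst-case = [-34.410 - 1.942, -34.410 + 3.038] = [-36.352, -31.372]. RSS = √0.768665 = 0.877.

nominal=-34.410 wc=[-36.352,-31.372] rss=0.877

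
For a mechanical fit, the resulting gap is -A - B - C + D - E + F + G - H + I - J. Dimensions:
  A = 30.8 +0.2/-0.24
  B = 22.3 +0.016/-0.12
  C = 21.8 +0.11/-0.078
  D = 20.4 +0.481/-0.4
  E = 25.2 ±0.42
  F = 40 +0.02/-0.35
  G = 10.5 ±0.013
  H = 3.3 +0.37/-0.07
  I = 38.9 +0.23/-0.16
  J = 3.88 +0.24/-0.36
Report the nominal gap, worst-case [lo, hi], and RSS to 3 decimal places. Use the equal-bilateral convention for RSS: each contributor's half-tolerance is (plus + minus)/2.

Stack each dimension's contribution:
  -A: nom -30.800 → Σnom=-30.800; wc +0.240/-0.200 → slack +0.240/-0.200; half-tol=0.220, Σhalf²=0.048400
  -B: nom -22.300 → Σnom=-53.100; wc +0.120/-0.016 → slack +0.360/-0.216; half-tol=0.068, Σhalf²=0.053024
  -C: nom -21.800 → Σnom=-74.900; wc +0.078/-0.110 → slack +0.438/-0.326; half-tol=0.094, Σhalf²=0.061860
  +D: nom +20.400 → Σnom=-54.500; wc +0.481/-0.400 → slack +0.919/-0.726; half-tol=0.441, Σhalf²=0.255900
  -E: nom -25.200 → Σnom=-79.700; wc +0.420/-0.420 → slack +1.339/-1.146; half-tol=0.420, Σhalf²=0.432300
  +F: nom +40.000 → Σnom=-39.700; wc +0.020/-0.350 → slack +1.359/-1.496; half-tol=0.185, Σhalf²=0.466525
  +G: nom +10.500 → Σnom=-29.200; wc +0.013/-0.013 → slack +1.372/-1.509; half-tol=0.013, Σhalf²=0.466694
  -H: nom -3.300 → Σnom=-32.500; wc +0.070/-0.370 → slack +1.442/-1.879; half-tol=0.220, Σhalf²=0.515094
  +I: nom +38.900 → Σnom=6.400; wc +0.230/-0.160 → slack +1.672/-2.039; half-tol=0.195, Σhalf²=0.553119
  -J: nom -3.880 → Σnom=2.520; wc +0.360/-0.240 → slack +2.032/-2.279; half-tol=0.300, Σhalf²=0.643119
Nominal = 2.520. Worst-case = [2.520 - 2.279, 2.520 + 2.032] = [0.241, 4.552]. RSS = √0.643119 = 0.802.

nominal=2.520 wc=[0.241,4.552] rss=0.802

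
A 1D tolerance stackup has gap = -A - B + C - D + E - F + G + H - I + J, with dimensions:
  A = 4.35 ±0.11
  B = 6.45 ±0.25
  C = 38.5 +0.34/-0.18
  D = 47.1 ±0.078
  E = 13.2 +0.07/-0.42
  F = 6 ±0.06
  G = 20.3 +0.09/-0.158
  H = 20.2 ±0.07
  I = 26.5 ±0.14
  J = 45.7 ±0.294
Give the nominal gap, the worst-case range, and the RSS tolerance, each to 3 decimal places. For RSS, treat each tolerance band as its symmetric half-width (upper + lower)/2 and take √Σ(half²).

nominal=47.500 wc=[45.740,49.002] rss=0.582

Stack each dimension's contribution:
  -A: nom -4.350 → Σnom=-4.350; wc +0.110/-0.110 → slack +0.110/-0.110; half-tol=0.110, Σhalf²=0.012100
  -B: nom -6.450 → Σnom=-10.800; wc +0.250/-0.250 → slack +0.360/-0.360; half-tol=0.250, Σhalf²=0.074600
  +C: nom +38.500 → Σnom=27.700; wc +0.340/-0.180 → slack +0.700/-0.540; half-tol=0.260, Σhalf²=0.142200
  -D: nom -47.100 → Σnom=-19.400; wc +0.078/-0.078 → slack +0.778/-0.618; half-tol=0.078, Σhalf²=0.148284
  +E: nom +13.200 → Σnom=-6.200; wc +0.070/-0.420 → slack +0.848/-1.038; half-tol=0.245, Σhalf²=0.208309
  -F: nom -6.000 → Σnom=-12.200; wc +0.060/-0.060 → slack +0.908/-1.098; half-tol=0.060, Σhalf²=0.211909
  +G: nom +20.300 → Σnom=8.100; wc +0.090/-0.158 → slack +0.998/-1.256; half-tol=0.124, Σhalf²=0.227285
  +H: nom +20.200 → Σnom=28.300; wc +0.070/-0.070 → slack +1.068/-1.326; half-tol=0.070, Σhalf²=0.232185
  -I: nom -26.500 → Σnom=1.800; wc +0.140/-0.140 → slack +1.208/-1.466; half-tol=0.140, Σhalf²=0.251785
  +J: nom +45.700 → Σnom=47.500; wc +0.294/-0.294 → slack +1.502/-1.760; half-tol=0.294, Σhalf²=0.338221
Nominal = 47.500. Worst-case = [47.500 - 1.760, 47.500 + 1.502] = [45.740, 49.002]. RSS = √0.338221 = 0.582.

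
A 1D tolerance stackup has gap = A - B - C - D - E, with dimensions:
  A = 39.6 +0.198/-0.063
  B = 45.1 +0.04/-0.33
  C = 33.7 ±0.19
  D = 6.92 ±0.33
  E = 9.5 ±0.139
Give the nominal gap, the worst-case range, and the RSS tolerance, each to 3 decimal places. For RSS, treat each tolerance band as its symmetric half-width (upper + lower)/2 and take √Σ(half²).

Stack each dimension's contribution:
  +A: nom +39.600 → Σnom=39.600; wc +0.198/-0.063 → slack +0.198/-0.063; half-tol=0.131, Σhalf²=0.017030
  -B: nom -45.100 → Σnom=-5.500; wc +0.330/-0.040 → slack +0.528/-0.103; half-tol=0.185, Σhalf²=0.051255
  -C: nom -33.700 → Σnom=-39.200; wc +0.190/-0.190 → slack +0.718/-0.293; half-tol=0.190, Σhalf²=0.087355
  -D: nom -6.920 → Σnom=-46.120; wc +0.330/-0.330 → slack +1.048/-0.623; half-tol=0.330, Σhalf²=0.196255
  -E: nom -9.500 → Σnom=-55.620; wc +0.139/-0.139 → slack +1.187/-0.762; half-tol=0.139, Σhalf²=0.215576
Nominal = -55.620. Worst-case = [-55.620 - 0.762, -55.620 + 1.187] = [-56.382, -54.433]. RSS = √0.215576 = 0.464.

nominal=-55.620 wc=[-56.382,-54.433] rss=0.464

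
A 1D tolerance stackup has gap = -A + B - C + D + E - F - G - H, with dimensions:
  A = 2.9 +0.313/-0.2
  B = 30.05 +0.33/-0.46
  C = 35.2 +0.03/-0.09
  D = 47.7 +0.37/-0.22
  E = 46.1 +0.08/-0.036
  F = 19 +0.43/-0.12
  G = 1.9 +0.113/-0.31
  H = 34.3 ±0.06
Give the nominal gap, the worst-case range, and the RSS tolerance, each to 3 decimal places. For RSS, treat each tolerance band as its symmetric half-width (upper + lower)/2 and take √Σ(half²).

Stack each dimension's contribution:
  -A: nom -2.900 → Σnom=-2.900; wc +0.200/-0.313 → slack +0.200/-0.313; half-tol=0.257, Σhalf²=0.065792
  +B: nom +30.050 → Σnom=27.150; wc +0.330/-0.460 → slack +0.530/-0.773; half-tol=0.395, Σhalf²=0.221817
  -C: nom -35.200 → Σnom=-8.050; wc +0.090/-0.030 → slack +0.620/-0.803; half-tol=0.060, Σhalf²=0.225417
  +D: nom +47.700 → Σnom=39.650; wc +0.370/-0.220 → slack +0.990/-1.023; half-tol=0.295, Σhalf²=0.312442
  +E: nom +46.100 → Σnom=85.750; wc +0.080/-0.036 → slack +1.070/-1.059; half-tol=0.058, Σhalf²=0.315806
  -F: nom -19.000 → Σnom=66.750; wc +0.120/-0.430 → slack +1.190/-1.489; half-tol=0.275, Σhalf²=0.391431
  -G: nom -1.900 → Σnom=64.850; wc +0.310/-0.113 → slack +1.500/-1.602; half-tol=0.211, Σhalf²=0.436163
  -H: nom -34.300 → Σnom=30.550; wc +0.060/-0.060 → slack +1.560/-1.662; half-tol=0.060, Σhalf²=0.439763
Nominal = 30.550. Worst-case = [30.550 - 1.662, 30.550 + 1.560] = [28.888, 32.110]. RSS = √0.439763 = 0.663.

nominal=30.550 wc=[28.888,32.110] rss=0.663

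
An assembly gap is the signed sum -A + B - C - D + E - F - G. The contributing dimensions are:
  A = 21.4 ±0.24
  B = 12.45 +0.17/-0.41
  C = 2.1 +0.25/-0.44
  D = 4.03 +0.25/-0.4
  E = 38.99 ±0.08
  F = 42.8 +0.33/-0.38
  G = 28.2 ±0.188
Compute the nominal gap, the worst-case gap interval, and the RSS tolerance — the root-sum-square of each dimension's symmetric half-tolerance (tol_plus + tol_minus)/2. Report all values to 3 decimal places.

nominal=-47.090 wc=[-48.838,-45.192] rss=0.731

Stack each dimension's contribution:
  -A: nom -21.400 → Σnom=-21.400; wc +0.240/-0.240 → slack +0.240/-0.240; half-tol=0.240, Σhalf²=0.057600
  +B: nom +12.450 → Σnom=-8.950; wc +0.170/-0.410 → slack +0.410/-0.650; half-tol=0.290, Σhalf²=0.141700
  -C: nom -2.100 → Σnom=-11.050; wc +0.440/-0.250 → slack +0.850/-0.900; half-tol=0.345, Σhalf²=0.260725
  -D: nom -4.030 → Σnom=-15.080; wc +0.400/-0.250 → slack +1.250/-1.150; half-tol=0.325, Σhalf²=0.366350
  +E: nom +38.990 → Σnom=23.910; wc +0.080/-0.080 → slack +1.330/-1.230; half-tol=0.080, Σhalf²=0.372750
  -F: nom -42.800 → Σnom=-18.890; wc +0.380/-0.330 → slack +1.710/-1.560; half-tol=0.355, Σhalf²=0.498775
  -G: nom -28.200 → Σnom=-47.090; wc +0.188/-0.188 → slack +1.898/-1.748; half-tol=0.188, Σhalf²=0.534119
Nominal = -47.090. Worst-case = [-47.090 - 1.748, -47.090 + 1.898] = [-48.838, -45.192]. RSS = √0.534119 = 0.731.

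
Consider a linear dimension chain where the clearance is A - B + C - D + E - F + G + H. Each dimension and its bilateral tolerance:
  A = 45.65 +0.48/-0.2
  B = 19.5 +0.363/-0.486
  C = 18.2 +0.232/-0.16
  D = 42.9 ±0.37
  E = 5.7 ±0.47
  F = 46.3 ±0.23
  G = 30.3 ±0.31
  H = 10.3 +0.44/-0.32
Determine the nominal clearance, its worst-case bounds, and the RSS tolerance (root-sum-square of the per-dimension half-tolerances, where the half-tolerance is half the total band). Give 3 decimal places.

Stack each dimension's contribution:
  +A: nom +45.650 → Σnom=45.650; wc +0.480/-0.200 → slack +0.480/-0.200; half-tol=0.340, Σhalf²=0.115600
  -B: nom -19.500 → Σnom=26.150; wc +0.486/-0.363 → slack +0.966/-0.563; half-tol=0.424, Σhalf²=0.295800
  +C: nom +18.200 → Σnom=44.350; wc +0.232/-0.160 → slack +1.198/-0.723; half-tol=0.196, Σhalf²=0.334216
  -D: nom -42.900 → Σnom=1.450; wc +0.370/-0.370 → slack +1.568/-1.093; half-tol=0.370, Σhalf²=0.471116
  +E: nom +5.700 → Σnom=7.150; wc +0.470/-0.470 → slack +2.038/-1.563; half-tol=0.470, Σhalf²=0.692016
  -F: nom -46.300 → Σnom=-39.150; wc +0.230/-0.230 → slack +2.268/-1.793; half-tol=0.230, Σhalf²=0.744916
  +G: nom +30.300 → Σnom=-8.850; wc +0.310/-0.310 → slack +2.578/-2.103; half-tol=0.310, Σhalf²=0.841016
  +H: nom +10.300 → Σnom=1.450; wc +0.440/-0.320 → slack +3.018/-2.423; half-tol=0.380, Σhalf²=0.985416
Nominal = 1.450. Worst-case = [1.450 - 2.423, 1.450 + 3.018] = [-0.973, 4.468]. RSS = √0.985416 = 0.993.

nominal=1.450 wc=[-0.973,4.468] rss=0.993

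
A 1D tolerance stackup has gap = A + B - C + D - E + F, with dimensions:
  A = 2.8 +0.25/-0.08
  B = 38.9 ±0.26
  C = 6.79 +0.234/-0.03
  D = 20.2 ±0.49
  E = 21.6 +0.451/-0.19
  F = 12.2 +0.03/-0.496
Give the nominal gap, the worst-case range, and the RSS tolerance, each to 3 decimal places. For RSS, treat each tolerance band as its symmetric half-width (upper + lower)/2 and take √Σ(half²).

Stack each dimension's contribution:
  +A: nom +2.800 → Σnom=2.800; wc +0.250/-0.080 → slack +0.250/-0.080; half-tol=0.165, Σhalf²=0.027225
  +B: nom +38.900 → Σnom=41.700; wc +0.260/-0.260 → slack +0.510/-0.340; half-tol=0.260, Σhalf²=0.094825
  -C: nom -6.790 → Σnom=34.910; wc +0.030/-0.234 → slack +0.540/-0.574; half-tol=0.132, Σhalf²=0.112249
  +D: nom +20.200 → Σnom=55.110; wc +0.490/-0.490 → slack +1.030/-1.064; half-tol=0.490, Σhalf²=0.352349
  -E: nom -21.600 → Σnom=33.510; wc +0.190/-0.451 → slack +1.220/-1.515; half-tol=0.321, Σhalf²=0.455069
  +F: nom +12.200 → Σnom=45.710; wc +0.030/-0.496 → slack +1.250/-2.011; half-tol=0.263, Σhalf²=0.524238
Nominal = 45.710. Worst-case = [45.710 - 2.011, 45.710 + 1.250] = [43.699, 46.960]. RSS = √0.524238 = 0.724.

nominal=45.710 wc=[43.699,46.960] rss=0.724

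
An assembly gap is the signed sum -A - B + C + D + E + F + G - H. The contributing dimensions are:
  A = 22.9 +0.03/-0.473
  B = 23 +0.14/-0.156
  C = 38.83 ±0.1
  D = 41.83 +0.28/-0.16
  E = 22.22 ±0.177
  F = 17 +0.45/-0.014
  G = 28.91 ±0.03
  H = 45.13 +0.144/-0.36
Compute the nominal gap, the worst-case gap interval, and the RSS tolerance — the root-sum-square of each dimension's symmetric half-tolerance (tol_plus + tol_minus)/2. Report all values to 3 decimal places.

nominal=57.760 wc=[56.965,59.786] rss=0.541

Stack each dimension's contribution:
  -A: nom -22.900 → Σnom=-22.900; wc +0.473/-0.030 → slack +0.473/-0.030; half-tol=0.252, Σhalf²=0.063252
  -B: nom -23.000 → Σnom=-45.900; wc +0.156/-0.140 → slack +0.629/-0.170; half-tol=0.148, Σhalf²=0.085156
  +C: nom +38.830 → Σnom=-7.070; wc +0.100/-0.100 → slack +0.729/-0.270; half-tol=0.100, Σhalf²=0.095156
  +D: nom +41.830 → Σnom=34.760; wc +0.280/-0.160 → slack +1.009/-0.430; half-tol=0.220, Σhalf²=0.143556
  +E: nom +22.220 → Σnom=56.980; wc +0.177/-0.177 → slack +1.186/-0.607; half-tol=0.177, Σhalf²=0.174885
  +F: nom +17.000 → Σnom=73.980; wc +0.450/-0.014 → slack +1.636/-0.621; half-tol=0.232, Σhalf²=0.228709
  +G: nom +28.910 → Σnom=102.890; wc +0.030/-0.030 → slack +1.666/-0.651; half-tol=0.030, Σhalf²=0.229609
  -H: nom -45.130 → Σnom=57.760; wc +0.360/-0.144 → slack +2.026/-0.795; half-tol=0.252, Σhalf²=0.293113
Nominal = 57.760. Worst-case = [57.760 - 0.795, 57.760 + 2.026] = [56.965, 59.786]. RSS = √0.293113 = 0.541.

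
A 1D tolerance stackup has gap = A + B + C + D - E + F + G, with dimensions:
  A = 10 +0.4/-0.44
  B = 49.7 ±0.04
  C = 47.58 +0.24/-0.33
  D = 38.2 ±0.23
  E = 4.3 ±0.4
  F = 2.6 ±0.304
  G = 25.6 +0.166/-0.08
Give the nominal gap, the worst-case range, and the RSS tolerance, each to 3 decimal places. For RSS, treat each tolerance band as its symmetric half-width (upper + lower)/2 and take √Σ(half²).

Stack each dimension's contribution:
  +A: nom +10.000 → Σnom=10.000; wc +0.400/-0.440 → slack +0.400/-0.440; half-tol=0.420, Σhalf²=0.176400
  +B: nom +49.700 → Σnom=59.700; wc +0.040/-0.040 → slack +0.440/-0.480; half-tol=0.040, Σhalf²=0.178000
  +C: nom +47.580 → Σnom=107.280; wc +0.240/-0.330 → slack +0.680/-0.810; half-tol=0.285, Σhalf²=0.259225
  +D: nom +38.200 → Σnom=145.480; wc +0.230/-0.230 → slack +0.910/-1.040; half-tol=0.230, Σhalf²=0.312125
  -E: nom -4.300 → Σnom=141.180; wc +0.400/-0.400 → slack +1.310/-1.440; half-tol=0.400, Σhalf²=0.472125
  +F: nom +2.600 → Σnom=143.780; wc +0.304/-0.304 → slack +1.614/-1.744; half-tol=0.304, Σhalf²=0.564541
  +G: nom +25.600 → Σnom=169.380; wc +0.166/-0.080 → slack +1.780/-1.824; half-tol=0.123, Σhalf²=0.579670
Nominal = 169.380. Worst-case = [169.380 - 1.824, 169.380 + 1.780] = [167.556, 171.160]. RSS = √0.579670 = 0.761.

nominal=169.380 wc=[167.556,171.160] rss=0.761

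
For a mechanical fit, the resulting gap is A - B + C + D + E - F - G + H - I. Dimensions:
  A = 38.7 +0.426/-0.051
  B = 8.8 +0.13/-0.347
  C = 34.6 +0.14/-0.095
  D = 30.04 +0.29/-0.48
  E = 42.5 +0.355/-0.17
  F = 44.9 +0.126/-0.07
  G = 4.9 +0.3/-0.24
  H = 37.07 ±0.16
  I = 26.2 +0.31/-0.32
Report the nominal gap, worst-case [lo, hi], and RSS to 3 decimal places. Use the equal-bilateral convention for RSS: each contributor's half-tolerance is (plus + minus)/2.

nominal=98.110 wc=[96.288,100.458] rss=0.743

Stack each dimension's contribution:
  +A: nom +38.700 → Σnom=38.700; wc +0.426/-0.051 → slack +0.426/-0.051; half-tol=0.238, Σhalf²=0.056882
  -B: nom -8.800 → Σnom=29.900; wc +0.347/-0.130 → slack +0.773/-0.181; half-tol=0.238, Σhalf²=0.113764
  +C: nom +34.600 → Σnom=64.500; wc +0.140/-0.095 → slack +0.913/-0.276; half-tol=0.118, Σhalf²=0.127571
  +D: nom +30.040 → Σnom=94.540; wc +0.290/-0.480 → slack +1.203/-0.756; half-tol=0.385, Σhalf²=0.275796
  +E: nom +42.500 → Σnom=137.040; wc +0.355/-0.170 → slack +1.558/-0.926; half-tol=0.263, Σhalf²=0.344702
  -F: nom -44.900 → Σnom=92.140; wc +0.070/-0.126 → slack +1.628/-1.052; half-tol=0.098, Σhalf²=0.354306
  -G: nom -4.900 → Σnom=87.240; wc +0.240/-0.300 → slack +1.868/-1.352; half-tol=0.270, Σhalf²=0.427206
  +H: nom +37.070 → Σnom=124.310; wc +0.160/-0.160 → slack +2.028/-1.512; half-tol=0.160, Σhalf²=0.452806
  -I: nom -26.200 → Σnom=98.110; wc +0.320/-0.310 → slack +2.348/-1.822; half-tol=0.315, Σhalf²=0.552031
Nominal = 98.110. Worst-case = [98.110 - 1.822, 98.110 + 2.348] = [96.288, 100.458]. RSS = √0.552031 = 0.743.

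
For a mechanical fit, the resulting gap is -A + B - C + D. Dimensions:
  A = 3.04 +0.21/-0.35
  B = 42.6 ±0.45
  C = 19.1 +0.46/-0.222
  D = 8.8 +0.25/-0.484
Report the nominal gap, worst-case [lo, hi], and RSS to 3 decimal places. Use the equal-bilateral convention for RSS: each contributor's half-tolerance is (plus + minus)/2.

nominal=29.260 wc=[27.656,30.532] rss=0.729

Stack each dimension's contribution:
  -A: nom -3.040 → Σnom=-3.040; wc +0.350/-0.210 → slack +0.350/-0.210; half-tol=0.280, Σhalf²=0.078400
  +B: nom +42.600 → Σnom=39.560; wc +0.450/-0.450 → slack +0.800/-0.660; half-tol=0.450, Σhalf²=0.280900
  -C: nom -19.100 → Σnom=20.460; wc +0.222/-0.460 → slack +1.022/-1.120; half-tol=0.341, Σhalf²=0.397181
  +D: nom +8.800 → Σnom=29.260; wc +0.250/-0.484 → slack +1.272/-1.604; half-tol=0.367, Σhalf²=0.531870
Nominal = 29.260. Worst-case = [29.260 - 1.604, 29.260 + 1.272] = [27.656, 30.532]. RSS = √0.531870 = 0.729.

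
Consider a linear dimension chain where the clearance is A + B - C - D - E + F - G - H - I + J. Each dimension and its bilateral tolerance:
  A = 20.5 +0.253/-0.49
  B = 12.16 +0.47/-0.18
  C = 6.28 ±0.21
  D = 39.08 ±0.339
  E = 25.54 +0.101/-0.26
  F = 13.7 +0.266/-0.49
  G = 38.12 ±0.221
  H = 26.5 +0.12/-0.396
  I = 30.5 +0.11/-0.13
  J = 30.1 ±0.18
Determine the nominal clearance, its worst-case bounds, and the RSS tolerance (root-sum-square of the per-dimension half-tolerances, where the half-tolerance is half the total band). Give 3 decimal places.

nominal=-89.560 wc=[-92.001,-86.835] rss=0.860

Stack each dimension's contribution:
  +A: nom +20.500 → Σnom=20.500; wc +0.253/-0.490 → slack +0.253/-0.490; half-tol=0.371, Σhalf²=0.138012
  +B: nom +12.160 → Σnom=32.660; wc +0.470/-0.180 → slack +0.723/-0.670; half-tol=0.325, Σhalf²=0.243637
  -C: nom -6.280 → Σnom=26.380; wc +0.210/-0.210 → slack +0.933/-0.880; half-tol=0.210, Σhalf²=0.287737
  -D: nom -39.080 → Σnom=-12.700; wc +0.339/-0.339 → slack +1.272/-1.219; half-tol=0.339, Σhalf²=0.402658
  -E: nom -25.540 → Σnom=-38.240; wc +0.260/-0.101 → slack +1.532/-1.320; half-tol=0.180, Σhalf²=0.435238
  +F: nom +13.700 → Σnom=-24.540; wc +0.266/-0.490 → slack +1.798/-1.810; half-tol=0.378, Σhalf²=0.578122
  -G: nom -38.120 → Σnom=-62.660; wc +0.221/-0.221 → slack +2.019/-2.031; half-tol=0.221, Σhalf²=0.626963
  -H: nom -26.500 → Σnom=-89.160; wc +0.396/-0.120 → slack +2.415/-2.151; half-tol=0.258, Σhalf²=0.693527
  -I: nom -30.500 → Σnom=-119.660; wc +0.130/-0.110 → slack +2.545/-2.261; half-tol=0.120, Σhalf²=0.707927
  +J: nom +30.100 → Σnom=-89.560; wc +0.180/-0.180 → slack +2.725/-2.441; half-tol=0.180, Σhalf²=0.740327
Nominal = -89.560. Worst-case = [-89.560 - 2.441, -89.560 + 2.725] = [-92.001, -86.835]. RSS = √0.740327 = 0.860.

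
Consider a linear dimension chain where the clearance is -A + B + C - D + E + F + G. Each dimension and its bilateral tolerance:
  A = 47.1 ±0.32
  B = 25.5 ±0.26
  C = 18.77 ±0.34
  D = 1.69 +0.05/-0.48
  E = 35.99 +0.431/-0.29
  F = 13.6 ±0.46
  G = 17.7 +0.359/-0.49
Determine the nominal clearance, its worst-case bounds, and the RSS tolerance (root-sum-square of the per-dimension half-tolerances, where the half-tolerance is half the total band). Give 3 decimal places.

nominal=62.770 wc=[60.560,65.420] rss=0.937

Stack each dimension's contribution:
  -A: nom -47.100 → Σnom=-47.100; wc +0.320/-0.320 → slack +0.320/-0.320; half-tol=0.320, Σhalf²=0.102400
  +B: nom +25.500 → Σnom=-21.600; wc +0.260/-0.260 → slack +0.580/-0.580; half-tol=0.260, Σhalf²=0.170000
  +C: nom +18.770 → Σnom=-2.830; wc +0.340/-0.340 → slack +0.920/-0.920; half-tol=0.340, Σhalf²=0.285600
  -D: nom -1.690 → Σnom=-4.520; wc +0.480/-0.050 → slack +1.400/-0.970; half-tol=0.265, Σhalf²=0.355825
  +E: nom +35.990 → Σnom=31.470; wc +0.431/-0.290 → slack +1.831/-1.260; half-tol=0.360, Σhalf²=0.485785
  +F: nom +13.600 → Σnom=45.070; wc +0.460/-0.460 → slack +2.291/-1.720; half-tol=0.460, Σhalf²=0.697385
  +G: nom +17.700 → Σnom=62.770; wc +0.359/-0.490 → slack +2.650/-2.210; half-tol=0.424, Σhalf²=0.877586
Nominal = 62.770. Worst-case = [62.770 - 2.210, 62.770 + 2.650] = [60.560, 65.420]. RSS = √0.877586 = 0.937.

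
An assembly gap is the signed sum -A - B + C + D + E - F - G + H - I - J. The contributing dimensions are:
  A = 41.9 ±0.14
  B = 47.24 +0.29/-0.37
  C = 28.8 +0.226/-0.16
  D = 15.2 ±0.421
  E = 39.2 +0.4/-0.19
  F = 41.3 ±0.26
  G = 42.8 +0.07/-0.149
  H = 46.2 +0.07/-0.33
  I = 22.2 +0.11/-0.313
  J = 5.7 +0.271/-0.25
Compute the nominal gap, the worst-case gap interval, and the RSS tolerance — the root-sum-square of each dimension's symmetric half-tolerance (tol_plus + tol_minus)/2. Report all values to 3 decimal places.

nominal=-71.740 wc=[-73.982,-69.141] rss=0.814

Stack each dimension's contribution:
  -A: nom -41.900 → Σnom=-41.900; wc +0.140/-0.140 → slack +0.140/-0.140; half-tol=0.140, Σhalf²=0.019600
  -B: nom -47.240 → Σnom=-89.140; wc +0.370/-0.290 → slack +0.510/-0.430; half-tol=0.330, Σhalf²=0.128500
  +C: nom +28.800 → Σnom=-60.340; wc +0.226/-0.160 → slack +0.736/-0.590; half-tol=0.193, Σhalf²=0.165749
  +D: nom +15.200 → Σnom=-45.140; wc +0.421/-0.421 → slack +1.157/-1.011; half-tol=0.421, Σhalf²=0.342990
  +E: nom +39.200 → Σnom=-5.940; wc +0.400/-0.190 → slack +1.557/-1.201; half-tol=0.295, Σhalf²=0.430015
  -F: nom -41.300 → Σnom=-47.240; wc +0.260/-0.260 → slack +1.817/-1.461; half-tol=0.260, Σhalf²=0.497615
  -G: nom -42.800 → Σnom=-90.040; wc +0.149/-0.070 → slack +1.966/-1.531; half-tol=0.110, Σhalf²=0.509605
  +H: nom +46.200 → Σnom=-43.840; wc +0.070/-0.330 → slack +2.036/-1.861; half-tol=0.200, Σhalf²=0.549605
  -I: nom -22.200 → Σnom=-66.040; wc +0.313/-0.110 → slack +2.349/-1.971; half-tol=0.211, Σhalf²=0.594338
  -J: nom -5.700 → Σnom=-71.740; wc +0.250/-0.271 → slack +2.599/-2.242; half-tol=0.261, Σhalf²=0.662198
Nominal = -71.740. Worst-case = [-71.740 - 2.242, -71.740 + 2.599] = [-73.982, -69.141]. RSS = √0.662198 = 0.814.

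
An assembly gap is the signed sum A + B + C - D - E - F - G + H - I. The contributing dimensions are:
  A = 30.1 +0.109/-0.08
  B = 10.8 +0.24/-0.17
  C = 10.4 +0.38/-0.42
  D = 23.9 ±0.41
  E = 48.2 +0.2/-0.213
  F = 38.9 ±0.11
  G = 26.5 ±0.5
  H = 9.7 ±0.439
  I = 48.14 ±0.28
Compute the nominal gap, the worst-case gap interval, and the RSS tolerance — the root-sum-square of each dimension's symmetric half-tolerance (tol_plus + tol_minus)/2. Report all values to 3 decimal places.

nominal=-124.640 wc=[-127.249,-121.959] rss=0.977

Stack each dimension's contribution:
  +A: nom +30.100 → Σnom=30.100; wc +0.109/-0.080 → slack +0.109/-0.080; half-tol=0.095, Σhalf²=0.008930
  +B: nom +10.800 → Σnom=40.900; wc +0.240/-0.170 → slack +0.349/-0.250; half-tol=0.205, Σhalf²=0.050955
  +C: nom +10.400 → Σnom=51.300; wc +0.380/-0.420 → slack +0.729/-0.670; half-tol=0.400, Σhalf²=0.210955
  -D: nom -23.900 → Σnom=27.400; wc +0.410/-0.410 → slack +1.139/-1.080; half-tol=0.410, Σhalf²=0.379055
  -E: nom -48.200 → Σnom=-20.800; wc +0.213/-0.200 → slack +1.352/-1.280; half-tol=0.207, Σhalf²=0.421698
  -F: nom -38.900 → Σnom=-59.700; wc +0.110/-0.110 → slack +1.462/-1.390; half-tol=0.110, Σhalf²=0.433798
  -G: nom -26.500 → Σnom=-86.200; wc +0.500/-0.500 → slack +1.962/-1.890; half-tol=0.500, Σhalf²=0.683798
  +H: nom +9.700 → Σnom=-76.500; wc +0.439/-0.439 → slack +2.401/-2.329; half-tol=0.439, Σhalf²=0.876519
  -I: nom -48.140 → Σnom=-124.640; wc +0.280/-0.280 → slack +2.681/-2.609; half-tol=0.280, Σhalf²=0.954919
Nominal = -124.640. Worst-case = [-124.640 - 2.609, -124.640 + 2.681] = [-127.249, -121.959]. RSS = √0.954919 = 0.977.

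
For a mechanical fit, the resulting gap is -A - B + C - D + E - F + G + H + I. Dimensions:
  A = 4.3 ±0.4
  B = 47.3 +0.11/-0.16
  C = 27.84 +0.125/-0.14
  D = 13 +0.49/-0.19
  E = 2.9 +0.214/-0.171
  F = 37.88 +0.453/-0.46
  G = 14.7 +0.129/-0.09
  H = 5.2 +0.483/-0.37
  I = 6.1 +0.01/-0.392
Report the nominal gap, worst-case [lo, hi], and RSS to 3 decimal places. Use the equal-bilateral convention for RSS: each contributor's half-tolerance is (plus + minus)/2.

nominal=-45.740 wc=[-48.356,-43.569] rss=0.889

Stack each dimension's contribution:
  -A: nom -4.300 → Σnom=-4.300; wc +0.400/-0.400 → slack +0.400/-0.400; half-tol=0.400, Σhalf²=0.160000
  -B: nom -47.300 → Σnom=-51.600; wc +0.160/-0.110 → slack +0.560/-0.510; half-tol=0.135, Σhalf²=0.178225
  +C: nom +27.840 → Σnom=-23.760; wc +0.125/-0.140 → slack +0.685/-0.650; half-tol=0.133, Σhalf²=0.195781
  -D: nom -13.000 → Σnom=-36.760; wc +0.190/-0.490 → slack +0.875/-1.140; half-tol=0.340, Σhalf²=0.311381
  +E: nom +2.900 → Σnom=-33.860; wc +0.214/-0.171 → slack +1.089/-1.311; half-tol=0.193, Σhalf²=0.348438
  -F: nom -37.880 → Σnom=-71.740; wc +0.460/-0.453 → slack +1.549/-1.764; half-tol=0.457, Σhalf²=0.556830
  +G: nom +14.700 → Σnom=-57.040; wc +0.129/-0.090 → slack +1.678/-1.854; half-tol=0.110, Σhalf²=0.568820
  +H: nom +5.200 → Σnom=-51.840; wc +0.483/-0.370 → slack +2.161/-2.224; half-tol=0.426, Σhalf²=0.750722
  +I: nom +6.100 → Σnom=-45.740; wc +0.010/-0.392 → slack +2.171/-2.616; half-tol=0.201, Σhalf²=0.791123
Nominal = -45.740. Worst-case = [-45.740 - 2.616, -45.740 + 2.171] = [-48.356, -43.569]. RSS = √0.791123 = 0.889.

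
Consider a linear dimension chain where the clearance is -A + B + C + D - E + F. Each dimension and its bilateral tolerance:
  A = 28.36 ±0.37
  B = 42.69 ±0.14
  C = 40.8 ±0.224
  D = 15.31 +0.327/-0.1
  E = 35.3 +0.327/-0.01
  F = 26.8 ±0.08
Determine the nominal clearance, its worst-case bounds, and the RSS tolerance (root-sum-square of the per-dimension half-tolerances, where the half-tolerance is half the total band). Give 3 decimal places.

Stack each dimension's contribution:
  -A: nom -28.360 → Σnom=-28.360; wc +0.370/-0.370 → slack +0.370/-0.370; half-tol=0.370, Σhalf²=0.136900
  +B: nom +42.690 → Σnom=14.330; wc +0.140/-0.140 → slack +0.510/-0.510; half-tol=0.140, Σhalf²=0.156500
  +C: nom +40.800 → Σnom=55.130; wc +0.224/-0.224 → slack +0.734/-0.734; half-tol=0.224, Σhalf²=0.206676
  +D: nom +15.310 → Σnom=70.440; wc +0.327/-0.100 → slack +1.061/-0.834; half-tol=0.214, Σhalf²=0.252258
  -E: nom -35.300 → Σnom=35.140; wc +0.010/-0.327 → slack +1.071/-1.161; half-tol=0.169, Σhalf²=0.280651
  +F: nom +26.800 → Σnom=61.940; wc +0.080/-0.080 → slack +1.151/-1.241; half-tol=0.080, Σhalf²=0.287051
Nominal = 61.940. Worst-case = [61.940 - 1.241, 61.940 + 1.151] = [60.699, 63.091]. RSS = √0.287051 = 0.536.

nominal=61.940 wc=[60.699,63.091] rss=0.536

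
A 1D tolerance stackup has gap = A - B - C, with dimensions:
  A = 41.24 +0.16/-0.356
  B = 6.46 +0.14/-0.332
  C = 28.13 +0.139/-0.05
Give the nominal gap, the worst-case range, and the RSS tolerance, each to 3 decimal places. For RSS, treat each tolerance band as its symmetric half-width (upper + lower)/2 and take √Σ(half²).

nominal=6.650 wc=[6.015,7.192] rss=0.362

Stack each dimension's contribution:
  +A: nom +41.240 → Σnom=41.240; wc +0.160/-0.356 → slack +0.160/-0.356; half-tol=0.258, Σhalf²=0.066564
  -B: nom -6.460 → Σnom=34.780; wc +0.332/-0.140 → slack +0.492/-0.496; half-tol=0.236, Σhalf²=0.122260
  -C: nom -28.130 → Σnom=6.650; wc +0.050/-0.139 → slack +0.542/-0.635; half-tol=0.095, Σhalf²=0.131190
Nominal = 6.650. Worst-case = [6.650 - 0.635, 6.650 + 0.542] = [6.015, 7.192]. RSS = √0.131190 = 0.362.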